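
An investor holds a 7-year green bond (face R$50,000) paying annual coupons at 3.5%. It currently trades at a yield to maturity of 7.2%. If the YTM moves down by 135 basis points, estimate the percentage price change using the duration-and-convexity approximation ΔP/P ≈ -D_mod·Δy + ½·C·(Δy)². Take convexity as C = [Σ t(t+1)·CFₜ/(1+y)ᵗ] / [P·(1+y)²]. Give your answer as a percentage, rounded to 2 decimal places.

+8.23%

With y = 0.072:
  t   CF        PV=CF/(1+0.072)^t    t·PV        t(t+1)·PV
  1     1,750.00     1,632.4627     1,632.4627       3,264.9254
  2     1,750.00     1,522.8197     3,045.6393       9,136.9180
  3     1,750.00     1,420.5407     4,261.6222      17,046.4888
  4     1,750.00     1,325.1313     5,300.5251      26,502.6257
  5     1,750.00     1,236.1299     6,180.6496      37,083.8979
  6     1,750.00     1,153.1063     6,918.6377      48,430.4637
  7    51,750.00    31,808.7686   222,661.3801   1,781,291.0410
  Σ                 40,098.9592   250,000.9168   1,922,756.3605
P = 40,098.9592; D_Mac = 6.23460 yrs; D_mod = 5.81586 yrs; C = 41.72550.
Duration effect: -5.81586 × (-0.0135) = +0.078514
Convexity effect: 0.5 × 41.72550 × (-0.0135)² = +0.0038022
ΔP/P ≈ +0.078514 + 0.0038022 = +0.082316 = +8.2316%.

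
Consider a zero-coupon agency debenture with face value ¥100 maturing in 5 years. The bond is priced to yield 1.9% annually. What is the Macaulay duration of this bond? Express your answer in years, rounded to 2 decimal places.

A zero-coupon bond has a single cash flow at maturity, so its Macaulay duration equals its maturity: 5 years.

5.00 years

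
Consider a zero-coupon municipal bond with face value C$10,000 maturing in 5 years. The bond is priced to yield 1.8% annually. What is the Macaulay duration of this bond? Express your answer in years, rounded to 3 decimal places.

A zero-coupon bond has a single cash flow at maturity, so its Macaulay duration equals its maturity: 5 years.

5.000 years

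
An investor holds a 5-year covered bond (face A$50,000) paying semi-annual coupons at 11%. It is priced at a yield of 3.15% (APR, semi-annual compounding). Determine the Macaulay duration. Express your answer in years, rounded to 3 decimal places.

4.141 years

Periodic yield y = 0.01575. Discount each cash flow and weight by its period:
  t   CF        PV=CF/(1+0.01575)^t    t·PV
  1     2,750.00     2,707.3591     2,707.3591
  2     2,750.00     2,665.3794     5,330.7587
  3     2,750.00     2,624.0506     7,872.1517
  4     2,750.00     2,583.3626    10,333.4504
  5     2,750.00     2,543.3055    12,716.5277
  6     2,750.00     2,503.8696    15,023.2176
  7     2,750.00     2,465.0451    17,255.3160
  8     2,750.00     2,426.8227    19,414.5815
  9     2,750.00     2,389.1929    21,502.7361
  10   52,750.00    45,118.4482   451,184.4818
  Σ                 68,026.8357   563,340.5807
Price P = Σ PV = 68,026.8357.
Macaulay duration = Σ(t·PV) / P = 563,340.5807 / 68,026.8357 = 8.28115 half-year periods.
In years: 8.28115 / 2 = 4.14058 years.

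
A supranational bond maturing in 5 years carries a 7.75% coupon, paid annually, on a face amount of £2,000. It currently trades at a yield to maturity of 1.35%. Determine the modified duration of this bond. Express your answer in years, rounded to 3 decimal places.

4.364 years

Periodic yield y = 0.0135. First find Macaulay duration:
  t   CF        PV=CF/(1+0.0135)^t    t·PV
  1       155.00       152.9354       152.9354
  2       155.00       150.8982       301.7965
  3       155.00       148.8883       446.6648
  4       155.00       146.9050       587.6201
  5     2,155.00     2,015.2480    10,076.2402
  Σ                  2,614.8750    11,565.2570
P = 2,614.8750; Macaulay duration = 11,565.2570 / 2,614.8750 = 4.42287 years.
Modified duration = D_Mac / (1 + y) = 4.42287 / 1.0135 = 4.36396 years.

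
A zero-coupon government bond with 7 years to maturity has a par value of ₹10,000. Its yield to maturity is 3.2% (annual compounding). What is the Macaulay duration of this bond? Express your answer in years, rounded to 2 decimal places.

A zero-coupon bond has a single cash flow at maturity, so its Macaulay duration equals its maturity: 7 years.

7.00 years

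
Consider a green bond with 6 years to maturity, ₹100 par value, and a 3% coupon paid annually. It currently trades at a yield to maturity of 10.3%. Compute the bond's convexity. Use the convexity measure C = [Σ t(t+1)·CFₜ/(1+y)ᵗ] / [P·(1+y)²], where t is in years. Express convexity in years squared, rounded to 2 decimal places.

30.55

With y = 0.103:
  t   CF        PV=CF/(1+0.103)^t    t·PV        t(t+1)·PV
  1         3.00         2.7199         2.7199           5.4397
  2         3.00         2.4659         4.9317          14.7952
  3         3.00         2.2356         6.7068          26.8272
  4         3.00         2.0268         8.1074          40.5368
  5         3.00         1.8376         9.1878          55.1271
  6       103.00        57.1984       343.1906       2,402.3343
  Σ                     68.4842       374.8442       2,545.0603
P = 68.4842.
Convexity = Σ t(t+1)·PV / [P·(1+y)²] = 2,545.0603 / (68.4842 × 1.216609) = 30.54618.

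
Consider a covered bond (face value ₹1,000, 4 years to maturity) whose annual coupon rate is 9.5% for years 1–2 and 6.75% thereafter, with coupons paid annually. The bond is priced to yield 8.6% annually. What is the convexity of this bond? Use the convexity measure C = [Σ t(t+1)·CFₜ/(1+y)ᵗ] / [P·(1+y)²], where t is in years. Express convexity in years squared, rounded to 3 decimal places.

14.277

With y = 0.086:
  t   CF        PV=CF/(1+0.086)^t    t·PV        t(t+1)·PV
  1        95.00        87.4770        87.4770         174.9540
  2        95.00        80.5497       161.0994         483.2982
  3        67.50        52.7004       158.1013         632.4054
  4     1,067.50       767.4473     3,069.7893      15,348.9467
  Σ                    988.1745     3,476.4671      16,639.6043
P = 988.1745.
Convexity = Σ t(t+1)·PV / [P·(1+y)²] = 16,639.6043 / (988.1745 × 1.179396) = 14.27742.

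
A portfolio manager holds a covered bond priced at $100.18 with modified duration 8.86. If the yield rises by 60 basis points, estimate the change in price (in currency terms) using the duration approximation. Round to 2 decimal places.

Duration approximation: ΔP/P ≈ -D_mod · Δy = -8.86 × (+0.006) = -0.053160.
ΔP ≈ 100.18 × (-0.053160) = -5.3255688.

-$5.33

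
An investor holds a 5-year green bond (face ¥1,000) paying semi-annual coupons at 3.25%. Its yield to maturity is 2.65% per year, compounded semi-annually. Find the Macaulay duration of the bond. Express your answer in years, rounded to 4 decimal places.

Periodic yield y = 0.01325. Discount each cash flow and weight by its period:
  t   CF        PV=CF/(1+0.01325)^t    t·PV
  1        16.25        16.0375        16.0375
  2        16.25        15.8278        31.6556
  3        16.25        15.6208        46.8624
  4        16.25        15.4165        61.6662
  5        16.25        15.2149        76.0747
  6        16.25        15.0160        90.0959
  7        16.25        14.8196       103.7373
  8        16.25        14.6258       117.0066
  9        16.25        14.4346       129.9111
  10    1,016.25       890.9112     8,909.1123
  Σ                  1,027.9248     9,582.1597
Price P = Σ PV = 1,027.9248.
Macaulay duration = Σ(t·PV) / P = 9,582.1597 / 1,027.9248 = 9.32185 half-year periods.
In years: 9.32185 / 2 = 4.66092 years.

4.6609 years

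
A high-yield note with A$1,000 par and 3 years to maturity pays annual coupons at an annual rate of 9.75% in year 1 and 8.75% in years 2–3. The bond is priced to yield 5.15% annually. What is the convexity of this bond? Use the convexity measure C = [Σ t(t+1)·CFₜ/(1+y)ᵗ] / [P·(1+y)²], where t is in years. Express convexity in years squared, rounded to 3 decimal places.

9.708

With y = 0.0515:
  t   CF        PV=CF/(1+0.0515)^t    t·PV        t(t+1)·PV
  1        97.50        92.7247        92.7247         185.4494
  2        87.50        79.1388       158.2776         474.8328
  3     1,087.50       935.4088     2,806.2263      11,224.9052
  Σ                  1,107.2722     3,057.2286      11,885.1874
P = 1,107.2722.
Convexity = Σ t(t+1)·PV / [P·(1+y)²] = 11,885.1874 / (1,107.2722 × 1.105652) = 9.70807.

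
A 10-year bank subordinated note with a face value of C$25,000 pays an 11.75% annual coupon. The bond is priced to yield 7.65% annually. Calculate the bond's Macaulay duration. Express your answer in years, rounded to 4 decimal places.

Periodic yield y = 0.0765. Discount each cash flow and weight by its year:
  t   CF        PV=CF/(1+0.0765)^t    t·PV
  1     2,937.50     2,728.7506     2,728.7506
  2     2,937.50     2,534.8357     5,069.6713
  3     2,937.50     2,354.7010     7,064.1031
  4     2,937.50     2,187.3674     8,749.4697
  5     2,937.50     2,031.9251    10,159.6257
  6     2,937.50     1,887.5292    11,325.1750
  7     2,937.50     1,753.3945    12,273.7614
  8     2,937.50     1,628.7919    13,030.3352
  9     2,937.50     1,513.0440    13,617.3963
  10   27,937.50    13,367.4078   133,674.0785
  Σ                 31,987.7473   217,692.3668
Price P = Σ PV = 31,987.7473.
Macaulay duration = Σ(t·PV) / P = 217,692.3668 / 31,987.7473 = 6.80549 years.

6.8055 years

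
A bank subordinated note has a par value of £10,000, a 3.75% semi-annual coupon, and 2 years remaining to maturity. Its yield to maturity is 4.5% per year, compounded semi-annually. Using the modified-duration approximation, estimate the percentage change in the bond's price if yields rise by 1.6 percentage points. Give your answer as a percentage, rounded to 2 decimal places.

-3.04%

Periodic yield y = 0.0225. Modified duration first:
  t   CF        PV=CF/(1+0.0225)^t    t·PV
  1       187.50       183.3741       183.3741
  2       187.50       179.3390       358.6779
  3       187.50       175.3926       526.1779
  4    10,187.50     9,319.9666    37,279.8663
  Σ                  9,858.0722    38,348.0962
P = 9,858.0722; D_Mac = 3.89002 half-year periods = 1.94501 yrs; D_mod = 1.94501/(1+0.0225) = 1.90221 yrs.
ΔP/P ≈ -D_mod · Δy = -1.90221 × (+0.016) = -0.030435 = -3.0435%.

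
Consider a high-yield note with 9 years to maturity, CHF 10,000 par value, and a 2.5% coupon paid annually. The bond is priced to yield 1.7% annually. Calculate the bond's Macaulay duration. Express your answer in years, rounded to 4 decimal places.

Periodic yield y = 0.017. Discount each cash flow and weight by its year:
  t   CF        PV=CF/(1+0.017)^t    t·PV
  1       250.00       245.8210       245.8210
  2       250.00       241.7119       483.4239
  3       250.00       237.6715       713.0146
  4       250.00       233.6986       934.7946
  5       250.00       229.7922     1,148.9609
  6       250.00       225.9510     1,355.7061
  7       250.00       222.1741     1,555.2184
  8       250.00       218.4602     1,747.6818
  9    10,250.00     8,807.1479    79,264.3310
  Σ                 10,662.4285    87,448.9523
Price P = Σ PV = 10,662.4285.
Macaulay duration = Σ(t·PV) / P = 87,448.9523 / 10,662.4285 = 8.20160 years.

8.2016 years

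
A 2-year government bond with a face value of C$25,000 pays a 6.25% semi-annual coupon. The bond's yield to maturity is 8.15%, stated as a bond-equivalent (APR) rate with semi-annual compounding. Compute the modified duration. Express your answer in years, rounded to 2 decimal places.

1.83 years

Periodic yield y = 0.04075. First find Macaulay duration:
  t   CF        PV=CF/(1+0.04075)^t    t·PV
  1       781.25       750.6606       750.6606
  2       781.25       721.2689     1,442.5377
  3       781.25       693.0280     2,079.0840
  4    25,781.25    21,974.4641    87,897.8563
  Σ                 24,139.4215    92,170.1386
P = 24,139.4215; Macaulay duration = 92,170.1386 / 24,139.4215 = 3.81824 half-year periods = 1.90912 years.
Modified duration = D_Mac / (1 + y) = 1.90912 / 1.04075 = 1.83437 years.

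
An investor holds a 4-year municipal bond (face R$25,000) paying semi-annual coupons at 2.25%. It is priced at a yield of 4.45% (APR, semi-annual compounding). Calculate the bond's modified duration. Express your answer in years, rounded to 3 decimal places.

3.756 years

Periodic yield y = 0.02225. First find Macaulay duration:
  t   CF        PV=CF/(1+0.02225)^t    t·PV
  1       281.25       275.1284       275.1284
  2       281.25       269.1400       538.2801
  3       281.25       263.2820       789.8460
  4       281.25       257.5515     1,030.2059
  5       281.25       251.9457     1,259.7285
  6       281.25       246.4619     1,478.7715
  7       281.25       241.0975     1,687.6825
  8    25,281.25    21,200.2796   169,602.2371
  Σ                 23,004.8866   176,661.8799
P = 23,004.8866; Macaulay duration = 176,661.8799 / 23,004.8866 = 7.67932 half-year periods = 3.83966 years.
Modified duration = D_Mac / (1 + y) = 3.83966 / 1.02225 = 3.75609 years.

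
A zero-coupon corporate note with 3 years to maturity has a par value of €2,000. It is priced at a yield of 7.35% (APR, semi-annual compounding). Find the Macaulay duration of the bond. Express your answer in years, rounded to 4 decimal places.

A zero-coupon bond has a single cash flow at maturity, so its Macaulay duration equals its maturity: 3 years.
(Equivalently: 6 semi-annual periods ÷ 2 = 3 years.)

3.0000 years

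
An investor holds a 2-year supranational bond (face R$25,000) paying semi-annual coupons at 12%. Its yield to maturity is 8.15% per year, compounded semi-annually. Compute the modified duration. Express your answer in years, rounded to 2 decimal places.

1.77 years

Periodic yield y = 0.04075. First find Macaulay duration:
  t   CF        PV=CF/(1+0.04075)^t    t·PV
  1     1,500.00     1,441.2683     1,441.2683
  2     1,500.00     1,384.8362     2,769.6725
  3     1,500.00     1,330.6137     3,991.8412
  4    26,500.00    22,587.0855    90,348.3420
  Σ                 26,743.8038    98,551.1240
P = 26,743.8038; Macaulay duration = 98,551.1240 / 26,743.8038 = 3.68501 half-year periods = 1.84250 years.
Modified duration = D_Mac / (1 + y) = 1.84250 / 1.04075 = 1.77036 years.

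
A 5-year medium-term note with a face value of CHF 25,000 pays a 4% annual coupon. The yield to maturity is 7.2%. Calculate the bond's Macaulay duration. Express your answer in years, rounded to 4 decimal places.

Periodic yield y = 0.072. Discount each cash flow and weight by its year:
  t   CF        PV=CF/(1+0.072)^t    t·PV
  1     1,000.00       932.8358       932.8358
  2     1,000.00       870.1827     1,740.3653
  3     1,000.00       811.7376     2,435.2127
  4     1,000.00       757.2179     3,028.8715
  5    26,000.00    18,365.3590    91,826.7948
  Σ                 21,737.3329    99,964.0801
Price P = Σ PV = 21,737.3329.
Macaulay duration = Σ(t·PV) / P = 99,964.0801 / 21,737.3329 = 4.59873 years.

4.5987 years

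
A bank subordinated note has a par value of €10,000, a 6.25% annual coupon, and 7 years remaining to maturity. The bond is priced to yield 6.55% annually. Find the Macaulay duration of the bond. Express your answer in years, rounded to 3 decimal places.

5.868 years

Periodic yield y = 0.0655. Discount each cash flow and weight by its year:
  t   CF        PV=CF/(1+0.0655)^t    t·PV
  1       625.00       586.5791       586.5791
  2       625.00       550.5200     1,101.0400
  3       625.00       516.6776     1,550.0329
  4       625.00       484.9157     1,939.6626
  5       625.00       455.1062     2,275.5310
  6       625.00       427.1292     2,562.7754
  7    10,625.00     6,814.8258    47,703.7808
  Σ                  9,835.7536    57,719.4017
Price P = Σ PV = 9,835.7536.
Macaulay duration = Σ(t·PV) / P = 57,719.4017 / 9,835.7536 = 5.86833 years.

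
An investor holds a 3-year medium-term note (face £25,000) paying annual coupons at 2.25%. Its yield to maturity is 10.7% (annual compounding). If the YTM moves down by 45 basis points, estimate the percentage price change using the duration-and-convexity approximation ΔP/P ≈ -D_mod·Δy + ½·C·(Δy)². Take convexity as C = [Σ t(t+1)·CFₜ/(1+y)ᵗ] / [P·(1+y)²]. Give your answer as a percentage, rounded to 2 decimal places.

With y = 0.107:
  t   CF        PV=CF/(1+0.107)^t    t·PV        t(t+1)·PV
  1       562.50       508.1301       508.1301       1,016.2602
  2       562.50       459.0154       918.0309       2,754.0926
  3    25,562.50    18,843.4519    56,530.3556     226,121.4224
  Σ                 19,810.5974    57,956.5166     229,891.7752
P = 19,810.5974; D_Mac = 2.92553 yrs; D_mod = 2.64276 yrs; C = 9.46958.
Duration effect: -2.64276 × (-0.0045) = +0.011892
Convexity effect: 0.5 × 9.46958 × (-0.0045)² = +0.0000959
ΔP/P ≈ +0.011892 + 0.0000959 = +0.011988 = +1.1988%.

+1.20%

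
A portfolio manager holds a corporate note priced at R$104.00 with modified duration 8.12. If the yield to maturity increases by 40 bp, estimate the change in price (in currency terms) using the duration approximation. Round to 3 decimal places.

-R$3.378

Duration approximation: ΔP/P ≈ -D_mod · Δy = -8.12 × (+0.004) = -0.032480.
ΔP ≈ 104.00 × (-0.032480) = -3.37792.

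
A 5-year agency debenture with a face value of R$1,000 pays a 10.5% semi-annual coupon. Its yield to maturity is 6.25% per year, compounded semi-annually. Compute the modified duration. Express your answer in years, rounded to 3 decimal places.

3.979 years

Periodic yield y = 0.03125. First find Macaulay duration:
  t   CF        PV=CF/(1+0.03125)^t    t·PV
  1        52.50        50.9091        50.9091
  2        52.50        49.3664        98.7328
  3        52.50        47.8704       143.6113
  4        52.50        46.4198       185.6793
  5        52.50        45.0132       225.0658
  6        52.50        43.6491       261.8947
  7        52.50        42.3264       296.2850
  8        52.50        41.0438       328.3504
  9        52.50        39.8001       358.2005
  10    1,052.50       773.7176     7,737.1762
  Σ                  1,180.1159     9,685.9051
P = 1,180.1159; Macaulay duration = 9,685.9051 / 1,180.1159 = 8.20759 half-year periods = 4.10379 years.
Modified duration = D_Mac / (1 + y) = 4.10379 / 1.03125 = 3.97944 years.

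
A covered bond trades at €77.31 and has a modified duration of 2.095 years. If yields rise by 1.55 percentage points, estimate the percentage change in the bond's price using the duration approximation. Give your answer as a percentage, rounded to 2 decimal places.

Duration approximation: ΔP/P ≈ -D_mod · Δy = -2.095 × (+0.0155) = -0.0324725.
As a percentage: -3.24725%.

-3.25%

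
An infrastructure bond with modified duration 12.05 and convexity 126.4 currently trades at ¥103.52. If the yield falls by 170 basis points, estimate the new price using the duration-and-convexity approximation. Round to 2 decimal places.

Duration effect: -D_mod·Δy = -12.05 × (-0.017) = +0.204850
Convexity effect: ½·C·(Δy)² = 0.5 × 126.4 × (-0.017)² = +0.0182648
ΔP/P ≈ +0.204850 + 0.0182648 = +0.2231148
New price ≈ 103.52 × (1 + 0.2231148) = 126.616844096.

¥126.62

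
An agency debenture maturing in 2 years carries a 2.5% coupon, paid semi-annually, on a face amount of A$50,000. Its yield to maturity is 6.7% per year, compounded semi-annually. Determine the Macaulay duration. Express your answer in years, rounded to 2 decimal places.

Periodic yield y = 0.0335. Discount each cash flow and weight by its period:
  t   CF        PV=CF/(1+0.0335)^t    t·PV
  1       625.00       604.7412       604.7412
  2       625.00       585.1390     1,170.2780
  3       625.00       566.1722     1,698.5167
  4    50,625.00    44,373.4414   177,493.7658
  Σ                 46,129.4939   180,967.3017
Price P = Σ PV = 46,129.4939.
Macaulay duration = Σ(t·PV) / P = 180,967.3017 / 46,129.4939 = 3.92303 half-year periods.
In years: 3.92303 / 2 = 1.96151 years.

1.96 years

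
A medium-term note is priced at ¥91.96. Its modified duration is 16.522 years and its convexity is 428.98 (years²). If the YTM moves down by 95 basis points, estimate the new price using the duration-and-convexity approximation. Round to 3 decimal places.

Duration effect: -D_mod·Δy = -16.522 × (-0.0095) = +0.156959
Convexity effect: ½·C·(Δy)² = 0.5 × 428.98 × (-0.0095)² = +0.0193577225
ΔP/P ≈ +0.156959 + 0.0193577225 = +0.1763167225
New price ≈ 91.96 × (1 + 0.1763167225) = 108.1740858011.

¥108.174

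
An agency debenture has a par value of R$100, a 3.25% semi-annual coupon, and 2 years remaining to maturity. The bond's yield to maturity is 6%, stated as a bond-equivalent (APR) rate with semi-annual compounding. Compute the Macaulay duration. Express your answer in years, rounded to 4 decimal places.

1.9511 years

Periodic yield y = 0.03. Discount each cash flow and weight by its period:
  t   CF        PV=CF/(1+0.03)^t    t·PV
  1        1.625         1.5777         1.5777
  2        1.625         1.5317         3.0634
  3        1.625         1.4871         4.4613
  4      101.625        90.2925       361.1700
  Σ                     94.8890       370.2724
Price P = Σ PV = 94.8890.
Macaulay duration = Σ(t·PV) / P = 370.2724 / 94.8890 = 3.90216 half-year periods.
In years: 3.90216 / 2 = 1.95108 years.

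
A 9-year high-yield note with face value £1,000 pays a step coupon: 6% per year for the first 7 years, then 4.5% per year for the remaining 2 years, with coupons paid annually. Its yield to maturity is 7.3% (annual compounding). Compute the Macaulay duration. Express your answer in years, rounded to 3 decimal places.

7.094 years

Periodic yield y = 0.073. Discount each cash flow and weight by its year:
  t   CF        PV=CF/(1+0.073)^t    t·PV
  1        60.00        55.9180        55.9180
  2        60.00        52.1137       104.2274
  3        60.00        48.5682       145.7046
  4        60.00        45.2639       181.0558
  5        60.00        42.1845       210.9224
  6        60.00        39.3145       235.8871
  7        60.00        36.6398       256.4787
  8        45.00        25.6103       204.8824
  9     1,045.00       554.2667     4,988.4004
  Σ                    899.8796     6,383.4767
Price P = Σ PV = 899.8796.
Macaulay duration = Σ(t·PV) / P = 6,383.4767 / 899.8796 = 7.09370 years.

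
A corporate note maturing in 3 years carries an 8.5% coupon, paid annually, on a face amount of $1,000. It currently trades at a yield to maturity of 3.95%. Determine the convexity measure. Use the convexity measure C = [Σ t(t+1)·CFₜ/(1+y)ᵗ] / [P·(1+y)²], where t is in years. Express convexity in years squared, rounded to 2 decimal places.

10.05

With y = 0.0395:
  t   CF        PV=CF/(1+0.0395)^t    t·PV        t(t+1)·PV
  1        85.00        81.7701        81.7701         163.5402
  2        85.00        78.6629       157.3258         471.9774
  3     1,085.00       965.9536     2,897.8607      11,591.4430
  Σ                  1,126.3866     3,136.9566      12,226.9605
P = 1,126.3866.
Convexity = Σ t(t+1)·PV / [P·(1+y)²] = 12,226.9605 / (1,126.3866 × 1.080560) = 10.04574.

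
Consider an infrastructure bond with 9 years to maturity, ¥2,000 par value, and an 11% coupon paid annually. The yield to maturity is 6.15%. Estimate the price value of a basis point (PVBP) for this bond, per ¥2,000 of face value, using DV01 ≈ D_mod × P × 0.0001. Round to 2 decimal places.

Periodic yield y = 0.0615.
  t   CF        PV=CF/(1+0.0615)^t    t·PV
  1       220.00       207.2539       207.2539
  2       220.00       195.2462       390.4925
  3       220.00       183.9343       551.8029
  4       220.00       173.2777       693.1108
  5       220.00       163.2385       816.1927
  6       220.00       153.7810       922.6860
  7       220.00       144.8714     1,014.0999
  8       220.00       136.4780     1,091.8241
  9     2,220.00     1,297.3973    11,676.5757
  Σ                  2,655.4784    17,364.0384
P = 2,655.4784; D_Mac = 6.53895 yrs; D_mod = 6.16010 yrs.
DV01 ≈ 6.16010 × 2,655.4784 × 0.0001 = 1.635802.

¥1.64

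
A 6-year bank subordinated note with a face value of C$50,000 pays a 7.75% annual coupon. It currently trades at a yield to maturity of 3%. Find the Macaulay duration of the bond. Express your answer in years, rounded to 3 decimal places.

Periodic yield y = 0.03. Discount each cash flow and weight by its year:
  t   CF        PV=CF/(1+0.03)^t    t·PV
  1     3,875.00     3,762.1359     3,762.1359
  2     3,875.00     3,652.5591     7,305.1183
  3     3,875.00     3,546.1739    10,638.5218
  4     3,875.00     3,442.8873    13,771.5492
  5     3,875.00     3,342.6090    16,713.0452
  6    53,875.00    45,119.4643   270,716.7860
  Σ                 62,865.8297   322,907.1564
Price P = Σ PV = 62,865.8297.
Macaulay duration = Σ(t·PV) / P = 322,907.1564 / 62,865.8297 = 5.13645 years.

5.136 years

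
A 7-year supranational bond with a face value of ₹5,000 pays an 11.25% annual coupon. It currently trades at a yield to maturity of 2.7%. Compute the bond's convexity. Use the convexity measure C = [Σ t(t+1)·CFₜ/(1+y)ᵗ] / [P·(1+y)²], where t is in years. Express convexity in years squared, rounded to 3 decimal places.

38.700

With y = 0.027:
  t   CF        PV=CF/(1+0.027)^t    t·PV        t(t+1)·PV
  1       562.50       547.7118       547.7118       1,095.4236
  2       562.50       533.3123     1,066.6247       3,199.8741
  3       562.50       519.2915     1,557.8744       6,231.4977
  4       562.50       505.6392     2,022.5569      10,112.7844
  5       562.50       492.3459     2,461.7294      14,770.3764
  6       562.50       479.4020     2,876.4122      20,134.8851
  7     5,562.50     4,616.1182    32,312.8273     258,502.6180
  Σ                  7,693.8209    42,845.7366     314,047.4593
P = 7,693.8209.
Convexity = Σ t(t+1)·PV / [P·(1+y)²] = 314,047.4593 / (7,693.8209 × 1.054729) = 38.70012.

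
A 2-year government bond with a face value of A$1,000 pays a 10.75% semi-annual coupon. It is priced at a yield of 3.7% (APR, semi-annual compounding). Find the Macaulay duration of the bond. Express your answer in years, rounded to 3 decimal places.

Periodic yield y = 0.0185. Discount each cash flow and weight by its period:
  t   CF        PV=CF/(1+0.0185)^t    t·PV
  1        53.75        52.7737        52.7737
  2        53.75        51.8151       103.6302
  3        53.75        50.8739       152.6218
  4     1,053.75       979.2497     3,916.9989
  Σ                  1,134.7124     4,226.0246
Price P = Σ PV = 1,134.7124.
Macaulay duration = Σ(t·PV) / P = 4,226.0246 / 1,134.7124 = 3.72431 half-year periods.
In years: 3.72431 / 2 = 1.86216 years.

1.862 years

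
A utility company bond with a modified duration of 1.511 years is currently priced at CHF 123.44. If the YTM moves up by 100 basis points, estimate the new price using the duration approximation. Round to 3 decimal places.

CHF 121.575

Duration approximation: ΔP/P ≈ -D_mod · Δy = -1.511 × (+0.01) = -0.015110.
New price ≈ 123.44 × (1 - 0.015110) = 121.5748216.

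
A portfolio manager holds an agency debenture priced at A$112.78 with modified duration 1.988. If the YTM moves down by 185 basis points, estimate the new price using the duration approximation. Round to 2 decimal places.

Duration approximation: ΔP/P ≈ -D_mod · Δy = -1.988 × (-0.0185) = +0.036778.
New price ≈ 112.78 × (1 + 0.036778) = 116.92782284.

A$116.93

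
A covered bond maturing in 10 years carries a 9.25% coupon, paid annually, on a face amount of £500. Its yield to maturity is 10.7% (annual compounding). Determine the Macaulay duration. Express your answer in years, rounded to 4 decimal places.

Periodic yield y = 0.107. Discount each cash flow and weight by its year:
  t   CF        PV=CF/(1+0.107)^t    t·PV
  1        46.25        41.7796        41.7796
  2        46.25        37.7413        75.4825
  3        46.25        34.0933       102.2799
  4        46.25        30.7979       123.1916
  5        46.25        27.8211       139.1053
  6        46.25        25.1319       150.7916
  7        46.25        22.7027       158.9192
  8        46.25        20.5084       164.0668
  9        46.25        18.5261       166.7346
  10      546.25       197.6584     1,976.5838
  Σ                    456.7606     3,098.9350
Price P = Σ PV = 456.7606.
Macaulay duration = Σ(t·PV) / P = 3,098.9350 / 456.7606 = 6.78459 years.

6.7846 years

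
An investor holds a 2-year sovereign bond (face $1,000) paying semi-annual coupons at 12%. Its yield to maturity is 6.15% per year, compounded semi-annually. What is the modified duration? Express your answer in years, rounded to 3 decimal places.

1.791 years

Periodic yield y = 0.03075. First find Macaulay duration:
  t   CF        PV=CF/(1+0.03075)^t    t·PV
  1        60.00        58.2100        58.2100
  2        60.00        56.4735       112.9470
  3        60.00        54.7887       164.3662
  4     1,060.00       939.0582     3,756.2326
  Σ                  1,108.5304     4,091.7558
P = 1,108.5304; Macaulay duration = 4,091.7558 / 1,108.5304 = 3.69115 half-year periods = 1.84558 years.
Modified duration = D_Mac / (1 + y) = 1.84558 / 1.03075 = 1.79052 years.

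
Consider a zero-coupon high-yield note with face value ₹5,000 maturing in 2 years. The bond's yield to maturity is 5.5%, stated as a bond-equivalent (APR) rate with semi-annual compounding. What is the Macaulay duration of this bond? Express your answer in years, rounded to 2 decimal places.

A zero-coupon bond has a single cash flow at maturity, so its Macaulay duration equals its maturity: 2 years.
(Equivalently: 4 semi-annual periods ÷ 2 = 2 years.)

2.00 years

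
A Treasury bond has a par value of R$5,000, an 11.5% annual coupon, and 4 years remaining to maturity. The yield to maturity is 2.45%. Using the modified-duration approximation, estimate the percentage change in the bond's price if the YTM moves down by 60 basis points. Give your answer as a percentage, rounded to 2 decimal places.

Periodic yield y = 0.0245. Modified duration first:
  t   CF        PV=CF/(1+0.0245)^t    t·PV
  1       575.00       561.2494       561.2494
  2       575.00       547.8276     1,095.6552
  3       575.00       534.7268     1,604.1804
  4     5,575.00     5,060.5419    20,242.1674
  Σ                  6,704.3457    23,503.2524
P = 6,704.3457; D_Mac = 3.50567 yrs; D_mod = 3.50567/(1+0.0245) = 3.42184 yrs.
ΔP/P ≈ -D_mod · Δy = -3.42184 × (-0.006) = +0.020531 = +2.0531%.

+2.05%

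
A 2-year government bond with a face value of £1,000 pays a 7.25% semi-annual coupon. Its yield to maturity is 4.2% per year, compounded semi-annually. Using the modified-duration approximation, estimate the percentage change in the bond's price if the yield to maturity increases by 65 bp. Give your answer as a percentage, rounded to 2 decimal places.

Periodic yield y = 0.021. Modified duration first:
  t   CF        PV=CF/(1+0.021)^t    t·PV
  1        36.25        35.5044        35.5044
  2        36.25        34.7742        69.5483
  3        36.25        34.0589       102.1767
  4     1,036.25       953.5898     3,814.3590
  Σ                  1,057.9272     4,021.5885
P = 1,057.9272; D_Mac = 3.80138 half-year periods = 1.90069 yrs; D_mod = 1.90069/(1+0.021) = 1.86160 yrs.
ΔP/P ≈ -D_mod · Δy = -1.86160 × (+0.0065) = -0.012100 = -1.2100%.

-1.21%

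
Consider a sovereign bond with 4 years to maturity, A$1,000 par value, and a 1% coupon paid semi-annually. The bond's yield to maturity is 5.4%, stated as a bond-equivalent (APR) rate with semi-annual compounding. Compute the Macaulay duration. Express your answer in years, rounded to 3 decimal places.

Periodic yield y = 0.027. Discount each cash flow and weight by its period:
  t   CF        PV=CF/(1+0.027)^t    t·PV
  1         5.00         4.8685         4.8685
  2         5.00         4.7406         9.4811
  3         5.00         4.6159        13.8478
  4         5.00         4.4946        17.9783
  5         5.00         4.3764        21.8820
  6         5.00         4.2614        25.5681
  7         5.00         4.1493        29.0452
  8     1,005.00       812.0869     6,496.6953
  Σ                    843.5936     6,619.3664
Price P = Σ PV = 843.5936.
Macaulay duration = Σ(t·PV) / P = 6,619.3664 / 843.5936 = 7.84663 half-year periods.
In years: 7.84663 / 2 = 3.92331 years.

3.923 years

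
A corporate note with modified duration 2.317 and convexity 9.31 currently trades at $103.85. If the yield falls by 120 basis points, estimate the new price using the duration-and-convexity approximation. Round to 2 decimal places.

Duration effect: -D_mod·Δy = -2.317 × (-0.012) = +0.027804
Convexity effect: ½·C·(Δy)² = 0.5 × 9.31 × (-0.012)² = +0.00067032
ΔP/P ≈ +0.027804 + 0.00067032 = +0.02847432
New price ≈ 103.85 × (1 + 0.02847432) = 106.807058132.

$106.81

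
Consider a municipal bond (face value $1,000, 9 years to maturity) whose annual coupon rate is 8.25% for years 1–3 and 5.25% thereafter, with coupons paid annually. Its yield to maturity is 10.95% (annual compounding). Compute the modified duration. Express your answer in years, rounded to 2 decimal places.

5.87 years

Periodic yield y = 0.1095. First find Macaulay duration:
  t   CF        PV=CF/(1+0.1095)^t    t·PV
  1        82.50        74.3578        74.3578
  2        82.50        67.0192       134.0384
  3        82.50        60.4049       181.2146
  4        52.50        34.6458       138.5830
  5        52.50        31.2265       156.1323
  6        52.50        28.1446       168.8677
  7        52.50        25.3669       177.5686
  8        52.50        22.8634       182.9072
  9     1,052.50       413.1201     3,718.0811
  Σ                    757.1492     4,931.7509
P = 757.1492; Macaulay duration = 4,931.7509 / 757.1492 = 6.51358 years.
Modified duration = D_Mac / (1 + y) = 6.51358 / 1.1095 = 5.87073 years.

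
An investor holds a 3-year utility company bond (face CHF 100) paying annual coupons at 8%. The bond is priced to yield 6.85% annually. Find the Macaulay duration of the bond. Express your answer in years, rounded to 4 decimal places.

2.7866 years

Periodic yield y = 0.0685. Discount each cash flow and weight by its year:
  t   CF        PV=CF/(1+0.0685)^t    t·PV
  1         8.00         7.4871         7.4871
  2         8.00         7.0071        14.0143
  3       108.00        88.5320       265.5959
  Σ                    103.0263       287.0974
Price P = Σ PV = 103.0263.
Macaulay duration = Σ(t·PV) / P = 287.0974 / 103.0263 = 2.78664 years.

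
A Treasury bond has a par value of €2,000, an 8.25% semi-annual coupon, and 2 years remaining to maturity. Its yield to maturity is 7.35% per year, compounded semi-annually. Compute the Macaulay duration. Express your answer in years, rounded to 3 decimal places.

1.885 years

Periodic yield y = 0.03675. Discount each cash flow and weight by its period:
  t   CF        PV=CF/(1+0.03675)^t    t·PV
  1        82.50        79.5756        79.5756
  2        82.50        76.7549       153.5097
  3        82.50        74.0341       222.1023
  4     2,082.50     1,802.5563     7,210.2251
  Σ                  2,032.9208     7,665.4127
Price P = Σ PV = 2,032.9208.
Macaulay duration = Σ(t·PV) / P = 7,665.4127 / 2,032.9208 = 3.77064 half-year periods.
In years: 3.77064 / 2 = 1.88532 years.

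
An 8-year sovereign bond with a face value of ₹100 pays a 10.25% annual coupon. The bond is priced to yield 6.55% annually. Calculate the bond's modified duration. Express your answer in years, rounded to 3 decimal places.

5.679 years

Periodic yield y = 0.0655. First find Macaulay duration:
  t   CF        PV=CF/(1+0.0655)^t    t·PV
  1        10.25         9.6199         9.6199
  2        10.25         9.0285        18.0571
  3        10.25         8.4735        25.4205
  4        10.25         7.9526        31.8105
  5        10.25         7.4637        37.3187
  6        10.25         7.0049        42.0295
  7        10.25         6.5743        46.0201
  8       110.25        66.3668       530.9345
  Σ                    122.4843       741.2108
P = 122.4843; Macaulay duration = 741.2108 / 122.4843 = 6.05147 years.
Modified duration = D_Mac / (1 + y) = 6.05147 / 1.0655 = 5.67947 years.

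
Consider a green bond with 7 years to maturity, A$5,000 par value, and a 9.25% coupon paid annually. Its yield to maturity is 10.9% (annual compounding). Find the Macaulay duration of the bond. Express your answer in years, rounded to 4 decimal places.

5.3826 years

Periodic yield y = 0.109. Discount each cash flow and weight by its year:
  t   CF        PV=CF/(1+0.109)^t    t·PV
  1       462.50       417.0424       417.0424
  2       462.50       376.0526       752.1053
  3       462.50       339.0917     1,017.2750
  4       462.50       305.7634     1,223.0538
  5       462.50       275.7109     1,378.5547
  6       462.50       248.6122     1,491.6733
  7     5,462.50     2,647.7113    18,533.9790
  Σ                  4,609.9846    24,813.6834
Price P = Σ PV = 4,609.9846.
Macaulay duration = Σ(t·PV) / P = 24,813.6834 / 4,609.9846 = 5.38260 years.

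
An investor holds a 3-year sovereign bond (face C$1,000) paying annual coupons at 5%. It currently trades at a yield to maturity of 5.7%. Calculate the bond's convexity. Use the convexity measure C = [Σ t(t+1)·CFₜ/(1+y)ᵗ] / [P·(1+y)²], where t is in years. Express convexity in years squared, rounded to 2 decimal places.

With y = 0.057:
  t   CF        PV=CF/(1+0.057)^t    t·PV        t(t+1)·PV
  1        50.00        47.3037        47.3037          94.6074
  2        50.00        44.7528        89.5056         268.5167
  3     1,050.00       889.1281     2,667.3843      10,669.5372
  Σ                    981.1846     2,804.1936      11,032.6613
P = 981.1846.
Convexity = Σ t(t+1)·PV / [P·(1+y)²] = 11,032.6613 / (981.1846 × 1.117249) = 10.06421.

10.06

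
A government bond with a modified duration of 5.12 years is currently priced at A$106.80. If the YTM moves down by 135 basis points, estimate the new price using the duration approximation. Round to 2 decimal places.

A$114.18

Duration approximation: ΔP/P ≈ -D_mod · Δy = -5.12 × (-0.0135) = +0.069120.
New price ≈ 106.80 × (1 + 0.069120) = 114.182016.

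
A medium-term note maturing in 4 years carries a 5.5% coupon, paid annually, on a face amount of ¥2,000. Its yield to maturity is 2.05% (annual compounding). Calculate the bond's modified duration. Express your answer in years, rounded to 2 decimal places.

3.64 years

Periodic yield y = 0.0205. First find Macaulay duration:
  t   CF        PV=CF/(1+0.0205)^t    t·PV
  1       110.00       107.7903       107.7903
  2       110.00       105.6250       211.2500
  3       110.00       103.5032       310.5095
  4     2,110.00     1,945.4963     7,781.9854
  Σ                  2,262.4148     8,411.5352
P = 2,262.4148; Macaulay duration = 8,411.5352 / 2,262.4148 = 3.71795 years.
Modified duration = D_Mac / (1 + y) = 3.71795 / 1.0205 = 3.64326 years.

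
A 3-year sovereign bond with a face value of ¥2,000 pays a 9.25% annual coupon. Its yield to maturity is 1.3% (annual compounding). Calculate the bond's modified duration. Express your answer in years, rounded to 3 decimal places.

Periodic yield y = 0.013. First find Macaulay duration:
  t   CF        PV=CF/(1+0.013)^t    t·PV
  1       185.00       182.6259       182.6259
  2       185.00       180.2822       360.5644
  3     2,185.00     2,101.9535     6,305.8605
  Σ                  2,464.8616     6,849.0508
P = 2,464.8616; Macaulay duration = 6,849.0508 / 2,464.8616 = 2.77868 years.
Modified duration = D_Mac / (1 + y) = 2.77868 / 1.013 = 2.74302 years.

2.743 years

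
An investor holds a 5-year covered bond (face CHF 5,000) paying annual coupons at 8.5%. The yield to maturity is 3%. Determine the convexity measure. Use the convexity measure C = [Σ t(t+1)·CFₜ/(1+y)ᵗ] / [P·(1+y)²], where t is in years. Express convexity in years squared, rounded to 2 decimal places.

23.47

With y = 0.03:
  t   CF        PV=CF/(1+0.03)^t    t·PV        t(t+1)·PV
  1       425.00       412.6214       412.6214         825.2427
  2       425.00       400.6033       801.2065       2,403.6196
  3       425.00       388.9352     1,166.8056       4,667.2225
  4       425.00       377.6070     1,510.4280       7,552.1399
  5     5,425.00     4,679.6527    23,398.2633     140,389.5797
  Σ                  6,259.4195    27,289.3248     155,837.8043
P = 6,259.4195.
Convexity = Σ t(t+1)·PV / [P·(1+y)²] = 155,837.8043 / (6,259.4195 × 1.060900) = 23.46736.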